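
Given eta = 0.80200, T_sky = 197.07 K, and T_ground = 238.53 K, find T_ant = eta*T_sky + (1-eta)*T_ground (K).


T_ant = 0.80200 * 197.07 + (1 - 0.80200) * 238.53 = 205.3 K

205.3 K


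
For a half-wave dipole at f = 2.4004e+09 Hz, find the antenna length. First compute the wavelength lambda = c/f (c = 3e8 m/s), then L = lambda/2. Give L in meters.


lambda = c / f = 3.0000e+08 / 2.4004e+09 = 0.1249792 m
L = lambda / 2 = 0.1249792 / 2 = 0.06249 m

0.06249 m


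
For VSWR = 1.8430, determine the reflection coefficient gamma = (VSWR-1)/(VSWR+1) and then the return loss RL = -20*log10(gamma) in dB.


gamma = (1.8430 - 1) / (1.8430 + 1) = 0.2965178
RL = -20 * log10(0.2965178) = 10.56 dB

10.56 dB


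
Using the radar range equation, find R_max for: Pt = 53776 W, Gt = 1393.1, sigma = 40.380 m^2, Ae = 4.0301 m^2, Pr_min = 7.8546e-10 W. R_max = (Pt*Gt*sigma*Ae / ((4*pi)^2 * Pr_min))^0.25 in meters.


R^4 = 53776*1393.1*40.380*4.0301 / ((4*pi)^2 * 7.8546e-10) = 9.828995e+16
R_max = 9.828995e+16^0.25 = 17706 m

17706 m


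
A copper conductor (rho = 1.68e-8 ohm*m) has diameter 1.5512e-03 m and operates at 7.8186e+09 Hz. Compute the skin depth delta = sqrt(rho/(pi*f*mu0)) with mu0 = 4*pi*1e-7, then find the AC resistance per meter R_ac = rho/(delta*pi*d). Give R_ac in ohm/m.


delta = sqrt(1.68e-8 / (pi * 7.8186e+09 * 4*pi*1e-7)) = 7.377518e-07 m
R_ac = 1.68e-8 / (7.377518e-07 * pi * 1.5512e-03) = 4.673 ohm/m

4.673 ohm/m


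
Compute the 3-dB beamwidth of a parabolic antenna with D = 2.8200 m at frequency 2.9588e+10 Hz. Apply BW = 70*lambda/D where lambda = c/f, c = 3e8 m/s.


lambda = c / f = 3.0000e+08 / 2.9588e+10 = 0.01013925 m
BW = 70 * 0.01013925 / 2.8200 = 0.2517 deg

0.2517 deg


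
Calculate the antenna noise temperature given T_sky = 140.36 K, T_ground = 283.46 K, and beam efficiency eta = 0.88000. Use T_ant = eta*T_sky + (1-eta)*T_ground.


T_ant = 0.88000 * 140.36 + (1 - 0.88000) * 283.46 = 157.5 K

157.5 K


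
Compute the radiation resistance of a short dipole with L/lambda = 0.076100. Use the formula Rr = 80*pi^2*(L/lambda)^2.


Rr = 80 * pi^2 * (0.076100)^2 = 80 * 9.869604 * 5.791210e-03 = 4.573 ohm

4.573 ohm


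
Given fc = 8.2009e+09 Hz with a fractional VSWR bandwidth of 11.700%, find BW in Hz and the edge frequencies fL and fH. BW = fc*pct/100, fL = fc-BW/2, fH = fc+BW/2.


BW = 8.2009e+09 * 11.700/100 = 9.595053e+08 Hz
fL = 8.2009e+09 - 9.595053e+08/2 = 7.721e+09 Hz
fH = 8.2009e+09 + 9.595053e+08/2 = 8.681e+09 Hz

BW=9.595e+08 Hz, fL=7.721e+09 Hz, fH=8.681e+09 Hz


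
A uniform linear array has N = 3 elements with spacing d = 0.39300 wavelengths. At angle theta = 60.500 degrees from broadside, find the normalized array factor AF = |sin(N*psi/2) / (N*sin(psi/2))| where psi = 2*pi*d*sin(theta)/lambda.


psi = 2*pi*0.39300*sin(60.500 deg) = 2.149162 rad
AF = |sin(3*2.149162/2) / (3*sin(2.149162/2))| = 0.03110

0.03110


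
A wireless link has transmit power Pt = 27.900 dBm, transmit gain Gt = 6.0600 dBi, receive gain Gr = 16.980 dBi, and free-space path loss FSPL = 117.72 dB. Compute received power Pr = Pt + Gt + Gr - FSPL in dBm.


Pr = 27.900 + 6.0600 + 16.980 - 117.72 = -66.78 dBm

-66.78 dBm


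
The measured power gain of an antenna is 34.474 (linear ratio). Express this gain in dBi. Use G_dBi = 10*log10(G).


G_dBi = 10 * log10(34.474) = 15.37 dBi

15.37 dBi


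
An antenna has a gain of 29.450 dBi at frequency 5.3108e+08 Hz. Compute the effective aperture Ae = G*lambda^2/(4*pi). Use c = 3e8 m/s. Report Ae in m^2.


lambda = c / f = 3.0000e+08 / 5.3108e+08 = 0.5648866 m
G_linear = 10^(29.450/10) = 881.0489
Ae = G_linear * lambda^2 / (4*pi) = 881.0489 * 0.5648866^2 / (4*pi) = 22.37 m^2

22.37 m^2


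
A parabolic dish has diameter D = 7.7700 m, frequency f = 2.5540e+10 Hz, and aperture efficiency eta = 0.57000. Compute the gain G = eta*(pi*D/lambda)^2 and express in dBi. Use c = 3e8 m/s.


lambda = c / f = 3.0000e+08 / 2.5540e+10 = 0.01174628 m
G_linear = 0.57000 * (pi * 7.7700 / 0.01174628)^2 = 2.461591e+06
G_dBi = 10 * log10(2.461591e+06) = 63.91 dBi

63.91 dBi


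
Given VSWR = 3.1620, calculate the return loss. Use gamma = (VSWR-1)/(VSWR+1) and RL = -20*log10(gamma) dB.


gamma = (3.1620 - 1) / (3.1620 + 1) = 0.5194618
RL = -20 * log10(0.5194618) = 5.689 dB

5.689 dB


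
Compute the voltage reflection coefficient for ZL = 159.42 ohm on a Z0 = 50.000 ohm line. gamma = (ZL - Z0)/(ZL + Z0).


gamma = (159.42 - 50.000) / (159.42 + 50.000) = 0.5225

0.5225


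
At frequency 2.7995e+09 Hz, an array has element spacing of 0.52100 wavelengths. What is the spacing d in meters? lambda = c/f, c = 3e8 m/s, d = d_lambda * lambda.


lambda = c / f = 3.0000e+08 / 2.7995e+09 = 0.1071620 m
d = 0.52100 * 0.1071620 = 0.05583 m

0.05583 m


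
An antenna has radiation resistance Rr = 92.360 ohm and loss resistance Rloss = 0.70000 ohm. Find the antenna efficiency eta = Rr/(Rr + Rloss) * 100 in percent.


eta = 92.360 / (92.360 + 0.70000) * 100 = 99.25%

99.25%


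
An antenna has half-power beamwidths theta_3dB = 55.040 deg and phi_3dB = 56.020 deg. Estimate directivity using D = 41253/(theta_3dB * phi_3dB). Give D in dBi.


D_linear = 41253 / (55.040 * 56.020) = 13.37932
D_dBi = 10 * log10(13.37932) = 11.26 dBi

11.26 dBi


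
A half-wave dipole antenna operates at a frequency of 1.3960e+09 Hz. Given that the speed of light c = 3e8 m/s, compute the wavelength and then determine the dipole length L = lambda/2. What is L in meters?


lambda = c / f = 3.0000e+08 / 1.3960e+09 = 0.2148997 m
L = lambda / 2 = 0.2148997 / 2 = 0.1074 m

0.1074 m


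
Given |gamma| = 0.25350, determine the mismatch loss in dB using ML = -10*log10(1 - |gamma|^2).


ML = -10 * log10(1 - 0.25350^2) = -10 * log10(0.93573775) = 0.2885 dB

0.2885 dB


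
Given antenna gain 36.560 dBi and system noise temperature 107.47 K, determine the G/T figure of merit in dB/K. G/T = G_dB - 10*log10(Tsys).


G/T = 36.560 - 10*log10(107.47) = 36.560 - 20.31287 = 16.25 dB/K

16.25 dB/K


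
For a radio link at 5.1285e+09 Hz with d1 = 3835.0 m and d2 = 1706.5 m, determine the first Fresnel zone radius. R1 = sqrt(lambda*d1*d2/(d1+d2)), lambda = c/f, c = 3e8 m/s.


lambda = c / f = 3.0000e+08 / 5.1285e+09 = 0.05849664 m
R1 = sqrt(0.05849664 * 3835.0 * 1706.5 / (3835.0 + 1706.5)) = 8.312 m

8.312 m


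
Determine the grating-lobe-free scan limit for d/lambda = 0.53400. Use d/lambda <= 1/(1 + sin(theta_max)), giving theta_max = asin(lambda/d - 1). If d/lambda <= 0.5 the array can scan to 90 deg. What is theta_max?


lambda/d - 1 = 1/0.53400 - 1 = 0.8726592
theta_max = asin(0.8726592) = 60.77 deg

60.77 deg


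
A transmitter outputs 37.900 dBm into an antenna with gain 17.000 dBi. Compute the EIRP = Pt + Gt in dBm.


EIRP = Pt + Gt = 37.900 + 17.000 = 54.90 dBm

54.90 dBm


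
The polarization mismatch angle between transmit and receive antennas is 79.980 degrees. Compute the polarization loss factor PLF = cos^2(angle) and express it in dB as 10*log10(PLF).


PLF_linear = cos^2(79.980 deg) = 0.03027319
PLF_dB = 10 * log10(0.03027319) = -15.19 dB

-15.19 dB


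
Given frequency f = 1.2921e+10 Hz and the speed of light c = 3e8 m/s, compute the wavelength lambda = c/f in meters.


lambda = c / f = 3.0000e+08 / 1.2921e+10 = 0.02322 m

0.02322 m


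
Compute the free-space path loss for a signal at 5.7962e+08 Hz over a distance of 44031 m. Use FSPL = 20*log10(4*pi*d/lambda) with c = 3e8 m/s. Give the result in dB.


lambda = c / f = 3.0000e+08 / 5.7962e+08 = 0.5175805 m
FSPL = 20 * log10(4*pi*44031/0.5175805) = 120.6 dB

120.6 dB


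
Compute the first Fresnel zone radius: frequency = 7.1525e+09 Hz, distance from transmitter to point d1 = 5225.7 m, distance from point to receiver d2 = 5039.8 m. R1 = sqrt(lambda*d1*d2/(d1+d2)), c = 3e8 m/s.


lambda = c / f = 3.0000e+08 / 7.1525e+09 = 0.04194338 m
R1 = sqrt(0.04194338 * 5225.7 * 5039.8 / (5225.7 + 5039.8)) = 10.37 m

10.37 m


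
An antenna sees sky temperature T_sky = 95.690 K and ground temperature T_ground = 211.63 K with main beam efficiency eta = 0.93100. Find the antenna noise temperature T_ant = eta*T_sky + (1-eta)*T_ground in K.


T_ant = 0.93100 * 95.690 + (1 - 0.93100) * 211.63 = 103.7 K

103.7 K


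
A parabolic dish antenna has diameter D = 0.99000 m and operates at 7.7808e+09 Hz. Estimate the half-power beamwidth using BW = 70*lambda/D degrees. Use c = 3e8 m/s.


lambda = c / f = 3.0000e+08 / 7.7808e+09 = 0.03855645 m
BW = 70 * 0.03855645 / 0.99000 = 2.726 deg

2.726 deg


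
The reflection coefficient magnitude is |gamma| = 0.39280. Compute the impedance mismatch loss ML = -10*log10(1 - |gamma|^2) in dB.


ML = -10 * log10(1 - 0.39280^2) = -10 * log10(0.84570816) = 0.7278 dB

0.7278 dB


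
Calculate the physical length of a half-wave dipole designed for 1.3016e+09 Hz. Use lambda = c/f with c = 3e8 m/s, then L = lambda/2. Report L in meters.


lambda = c / f = 3.0000e+08 / 1.3016e+09 = 0.2304856 m
L = lambda / 2 = 0.2304856 / 2 = 0.1152 m

0.1152 m


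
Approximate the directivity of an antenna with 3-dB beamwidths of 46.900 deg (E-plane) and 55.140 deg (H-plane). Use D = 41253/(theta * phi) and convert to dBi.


D_linear = 41253 / (46.900 * 55.140) = 15.95203
D_dBi = 10 * log10(15.95203) = 12.03 dBi

12.03 dBi


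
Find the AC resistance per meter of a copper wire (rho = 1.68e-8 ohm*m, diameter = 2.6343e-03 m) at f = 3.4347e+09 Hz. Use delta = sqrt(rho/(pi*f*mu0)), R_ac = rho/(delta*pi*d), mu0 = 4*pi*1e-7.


delta = sqrt(1.68e-8 / (pi * 3.4347e+09 * 4*pi*1e-7)) = 1.113090e-06 m
R_ac = 1.68e-8 / (1.113090e-06 * pi * 2.6343e-03) = 1.824 ohm/m

1.824 ohm/m


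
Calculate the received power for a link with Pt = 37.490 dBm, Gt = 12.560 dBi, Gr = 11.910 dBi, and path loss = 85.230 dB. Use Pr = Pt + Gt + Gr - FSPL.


Pr = 37.490 + 12.560 + 11.910 - 85.230 = -23.27 dBm

-23.27 dBm


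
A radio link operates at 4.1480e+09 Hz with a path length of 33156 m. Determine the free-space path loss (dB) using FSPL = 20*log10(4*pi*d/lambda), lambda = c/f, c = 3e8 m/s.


lambda = c / f = 3.0000e+08 / 4.1480e+09 = 0.07232401 m
FSPL = 20 * log10(4*pi*33156/0.07232401) = 135.2 dB

135.2 dB


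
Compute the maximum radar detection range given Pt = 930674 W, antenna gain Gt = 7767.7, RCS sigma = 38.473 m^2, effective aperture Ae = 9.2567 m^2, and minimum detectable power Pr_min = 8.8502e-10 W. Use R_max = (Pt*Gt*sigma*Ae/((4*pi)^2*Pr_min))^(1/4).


R^4 = 930674*7767.7*38.473*9.2567 / ((4*pi)^2 * 8.8502e-10) = 1.842169e+19
R_max = 1.842169e+19^0.25 = 65514 m

65514 m


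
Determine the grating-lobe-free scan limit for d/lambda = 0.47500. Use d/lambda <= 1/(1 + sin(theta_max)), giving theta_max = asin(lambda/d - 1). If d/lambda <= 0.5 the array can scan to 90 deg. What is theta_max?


lambda/d - 1 = 1/0.47500 - 1 = 1.105263 >= 1
d/lambda <= 0.5, so the array can scan to endfire without grating lobes: theta_max = 90 deg

90 deg


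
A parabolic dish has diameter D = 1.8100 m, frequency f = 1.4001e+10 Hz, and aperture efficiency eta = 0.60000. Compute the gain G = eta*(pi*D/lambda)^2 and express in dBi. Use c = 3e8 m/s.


lambda = c / f = 3.0000e+08 / 1.4001e+10 = 0.02142704 m
G_linear = 0.60000 * (pi * 1.8100 / 0.02142704)^2 = 42255.55
G_dBi = 10 * log10(42255.55) = 46.26 dBi

46.26 dBi


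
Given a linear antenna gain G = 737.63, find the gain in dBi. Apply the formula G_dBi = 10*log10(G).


G_dBi = 10 * log10(737.63) = 28.68 dBi

28.68 dBi


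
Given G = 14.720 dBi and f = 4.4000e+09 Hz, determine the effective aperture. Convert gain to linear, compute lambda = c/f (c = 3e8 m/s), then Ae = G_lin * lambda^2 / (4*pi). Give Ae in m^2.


lambda = c / f = 3.0000e+08 / 4.4000e+09 = 0.06818182 m
G_linear = 10^(14.720/10) = 29.64831
Ae = G_linear * lambda^2 / (4*pi) = 29.64831 * 0.06818182^2 / (4*pi) = 0.01097 m^2

0.01097 m^2


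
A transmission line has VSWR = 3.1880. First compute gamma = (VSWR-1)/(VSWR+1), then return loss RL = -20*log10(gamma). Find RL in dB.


gamma = (3.1880 - 1) / (3.1880 + 1) = 0.5224451
RL = -20 * log10(0.5224451) = 5.639 dB

5.639 dB


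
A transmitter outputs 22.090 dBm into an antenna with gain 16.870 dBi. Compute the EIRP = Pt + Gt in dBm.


EIRP = Pt + Gt = 22.090 + 16.870 = 38.96 dBm

38.96 dBm


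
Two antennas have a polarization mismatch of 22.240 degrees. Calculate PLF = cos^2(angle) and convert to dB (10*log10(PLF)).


PLF_linear = cos^2(22.240 deg) = 0.8567475
PLF_dB = 10 * log10(0.8567475) = -0.6715 dB

-0.6715 dB


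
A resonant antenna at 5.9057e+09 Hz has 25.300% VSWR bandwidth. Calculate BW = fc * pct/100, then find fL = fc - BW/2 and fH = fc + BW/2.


BW = 5.9057e+09 * 25.300/100 = 1.494142e+09 Hz
fL = 5.9057e+09 - 1.494142e+09/2 = 5.159e+09 Hz
fH = 5.9057e+09 + 1.494142e+09/2 = 6.653e+09 Hz

BW=1.494e+09 Hz, fL=5.159e+09 Hz, fH=6.653e+09 Hz


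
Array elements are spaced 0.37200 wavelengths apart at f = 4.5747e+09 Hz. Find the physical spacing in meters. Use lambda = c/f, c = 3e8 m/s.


lambda = c / f = 3.0000e+08 / 4.5747e+09 = 0.06557807 m
d = 0.37200 * 0.06557807 = 0.02440 m

0.02440 m


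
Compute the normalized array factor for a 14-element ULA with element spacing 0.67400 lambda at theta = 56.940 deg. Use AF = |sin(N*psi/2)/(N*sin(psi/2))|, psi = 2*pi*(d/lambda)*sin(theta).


psi = 2*pi*0.67400*sin(56.940 deg) = 3.549241 rad
AF = |sin(14*3.549241/2) / (14*sin(3.549241/2))| = 0.02072

0.02072


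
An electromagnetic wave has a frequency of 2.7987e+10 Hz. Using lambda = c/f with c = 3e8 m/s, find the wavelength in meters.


lambda = c / f = 3.0000e+08 / 2.7987e+10 = 0.01072 m

0.01072 m


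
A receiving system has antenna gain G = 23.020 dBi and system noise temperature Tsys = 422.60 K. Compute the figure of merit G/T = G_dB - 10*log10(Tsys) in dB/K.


G/T = 23.020 - 10*log10(422.60) = 23.020 - 26.25929 = -3.239 dB/K

-3.239 dB/K


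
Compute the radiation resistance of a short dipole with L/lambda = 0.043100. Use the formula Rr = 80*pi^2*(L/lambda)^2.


Rr = 80 * pi^2 * (0.043100)^2 = 80 * 9.869604 * 1.857610e-03 = 1.467 ohm

1.467 ohm


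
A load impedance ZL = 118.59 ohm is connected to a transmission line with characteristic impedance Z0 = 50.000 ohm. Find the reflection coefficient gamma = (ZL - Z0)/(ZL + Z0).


gamma = (118.59 - 50.000) / (118.59 + 50.000) = 0.4068

0.4068


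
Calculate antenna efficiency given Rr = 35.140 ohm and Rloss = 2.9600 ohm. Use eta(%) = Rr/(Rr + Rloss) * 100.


eta = 35.140 / (35.140 + 2.9600) * 100 = 92.23%

92.23%


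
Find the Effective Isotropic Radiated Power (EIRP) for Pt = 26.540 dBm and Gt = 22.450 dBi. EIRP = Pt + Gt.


EIRP = Pt + Gt = 26.540 + 22.450 = 48.99 dBm

48.99 dBm


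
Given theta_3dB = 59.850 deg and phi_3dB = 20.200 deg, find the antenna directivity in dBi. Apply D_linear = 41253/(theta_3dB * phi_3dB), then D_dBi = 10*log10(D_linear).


D_linear = 41253 / (59.850 * 20.200) = 34.12243
D_dBi = 10 * log10(34.12243) = 15.33 dBi

15.33 dBi


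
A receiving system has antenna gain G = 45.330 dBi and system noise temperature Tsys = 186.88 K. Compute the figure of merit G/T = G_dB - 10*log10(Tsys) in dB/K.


G/T = 45.330 - 10*log10(186.88) = 45.330 - 22.71563 = 22.61 dB/K

22.61 dB/K


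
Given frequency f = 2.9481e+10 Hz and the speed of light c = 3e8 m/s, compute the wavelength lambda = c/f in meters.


lambda = c / f = 3.0000e+08 / 2.9481e+10 = 0.01018 m

0.01018 m


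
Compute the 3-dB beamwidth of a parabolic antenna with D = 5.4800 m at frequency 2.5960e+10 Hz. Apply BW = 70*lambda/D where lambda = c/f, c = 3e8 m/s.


lambda = c / f = 3.0000e+08 / 2.5960e+10 = 0.01155624 m
BW = 70 * 0.01155624 / 5.4800 = 0.1476 deg

0.1476 deg


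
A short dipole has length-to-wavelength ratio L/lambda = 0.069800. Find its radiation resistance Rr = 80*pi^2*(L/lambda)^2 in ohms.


Rr = 80 * pi^2 * (0.069800)^2 = 80 * 9.869604 * 4.872040e-03 = 3.847 ohm

3.847 ohm


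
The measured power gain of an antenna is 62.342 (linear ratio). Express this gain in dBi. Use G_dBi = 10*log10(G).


G_dBi = 10 * log10(62.342) = 17.95 dBi

17.95 dBi


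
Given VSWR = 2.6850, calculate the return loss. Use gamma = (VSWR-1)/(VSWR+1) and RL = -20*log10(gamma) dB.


gamma = (2.6850 - 1) / (2.6850 + 1) = 0.4572592
RL = -20 * log10(0.4572592) = 6.797 dB

6.797 dB


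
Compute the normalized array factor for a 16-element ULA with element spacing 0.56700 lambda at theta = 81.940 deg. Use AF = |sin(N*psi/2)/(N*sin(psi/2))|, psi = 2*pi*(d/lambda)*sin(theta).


psi = 2*pi*0.56700*sin(81.940 deg) = 3.527374 rad
AF = |sin(16*3.527374/2) / (16*sin(3.527374/2))| = 3.522e-03

3.522e-03


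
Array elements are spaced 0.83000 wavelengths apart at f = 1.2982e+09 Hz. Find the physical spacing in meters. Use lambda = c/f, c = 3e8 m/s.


lambda = c / f = 3.0000e+08 / 1.2982e+09 = 0.2310892 m
d = 0.83000 * 0.2310892 = 0.1918 m

0.1918 m


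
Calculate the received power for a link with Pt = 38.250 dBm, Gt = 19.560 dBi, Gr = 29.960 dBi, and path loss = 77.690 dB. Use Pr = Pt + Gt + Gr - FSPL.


Pr = 38.250 + 19.560 + 29.960 - 77.690 = 10.08 dBm

10.08 dBm


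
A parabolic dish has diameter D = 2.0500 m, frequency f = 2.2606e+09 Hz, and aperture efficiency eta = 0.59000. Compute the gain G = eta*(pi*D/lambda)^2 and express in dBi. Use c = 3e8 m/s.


lambda = c / f = 3.0000e+08 / 2.2606e+09 = 0.1327081 m
G_linear = 0.59000 * (pi * 2.0500 / 0.1327081)^2 = 1389.519
G_dBi = 10 * log10(1389.519) = 31.43 dBi

31.43 dBi


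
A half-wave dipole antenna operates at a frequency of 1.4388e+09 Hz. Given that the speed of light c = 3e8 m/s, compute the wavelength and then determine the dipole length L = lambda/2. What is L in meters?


lambda = c / f = 3.0000e+08 / 1.4388e+09 = 0.2085071 m
L = lambda / 2 = 0.2085071 / 2 = 0.1043 m

0.1043 m


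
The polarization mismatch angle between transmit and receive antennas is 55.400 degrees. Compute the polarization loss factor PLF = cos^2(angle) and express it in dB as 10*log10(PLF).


PLF_linear = cos^2(55.400 deg) = 0.3224465
PLF_dB = 10 * log10(0.3224465) = -4.915 dB

-4.915 dB


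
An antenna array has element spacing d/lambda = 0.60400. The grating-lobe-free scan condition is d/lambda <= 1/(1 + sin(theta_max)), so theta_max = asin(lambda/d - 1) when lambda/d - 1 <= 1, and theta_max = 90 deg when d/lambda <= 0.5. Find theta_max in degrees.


lambda/d - 1 = 1/0.60400 - 1 = 0.6556291
theta_max = asin(0.6556291) = 40.97 deg

40.97 deg


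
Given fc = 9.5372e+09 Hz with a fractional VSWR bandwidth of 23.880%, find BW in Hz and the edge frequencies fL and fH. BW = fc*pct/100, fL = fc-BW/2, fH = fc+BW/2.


BW = 9.5372e+09 * 23.880/100 = 2.277483e+09 Hz
fL = 9.5372e+09 - 2.277483e+09/2 = 8.398e+09 Hz
fH = 9.5372e+09 + 2.277483e+09/2 = 1.068e+10 Hz

BW=2.277e+09 Hz, fL=8.398e+09 Hz, fH=1.068e+10 Hz


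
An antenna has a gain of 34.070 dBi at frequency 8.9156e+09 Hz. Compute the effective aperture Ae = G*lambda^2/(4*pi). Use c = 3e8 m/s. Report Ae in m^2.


lambda = c / f = 3.0000e+08 / 8.9156e+09 = 0.03364889 m
G_linear = 10^(34.070/10) = 2552.701
Ae = G_linear * lambda^2 / (4*pi) = 2552.701 * 0.03364889^2 / (4*pi) = 0.2300 m^2

0.2300 m^2


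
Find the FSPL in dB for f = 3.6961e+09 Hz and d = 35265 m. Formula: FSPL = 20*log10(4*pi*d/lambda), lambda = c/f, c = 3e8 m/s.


lambda = c / f = 3.0000e+08 / 3.6961e+09 = 0.08116664 m
FSPL = 20 * log10(4*pi*35265/0.08116664) = 134.7 dB

134.7 dB


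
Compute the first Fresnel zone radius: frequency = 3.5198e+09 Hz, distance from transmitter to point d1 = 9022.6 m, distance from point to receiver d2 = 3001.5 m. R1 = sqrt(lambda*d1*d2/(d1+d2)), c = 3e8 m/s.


lambda = c / f = 3.0000e+08 / 3.5198e+09 = 0.08523212 m
R1 = sqrt(0.08523212 * 9022.6 * 3001.5 / (9022.6 + 3001.5)) = 13.86 m

13.86 m


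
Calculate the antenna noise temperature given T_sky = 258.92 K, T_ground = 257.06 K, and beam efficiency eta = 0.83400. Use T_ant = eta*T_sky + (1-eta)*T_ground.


T_ant = 0.83400 * 258.92 + (1 - 0.83400) * 257.06 = 258.6 K

258.6 K


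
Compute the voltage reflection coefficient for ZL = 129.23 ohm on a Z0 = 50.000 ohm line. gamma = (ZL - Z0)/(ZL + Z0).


gamma = (129.23 - 50.000) / (129.23 + 50.000) = 0.4421

0.4421


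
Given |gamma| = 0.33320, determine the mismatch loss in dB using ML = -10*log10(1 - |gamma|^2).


ML = -10 * log10(1 - 0.33320^2) = -10 * log10(0.88897776) = 0.5111 dB

0.5111 dB


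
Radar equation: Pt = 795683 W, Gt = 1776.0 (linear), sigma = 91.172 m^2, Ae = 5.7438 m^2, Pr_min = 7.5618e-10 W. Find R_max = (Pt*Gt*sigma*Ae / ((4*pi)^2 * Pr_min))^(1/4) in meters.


R^4 = 795683*1776.0*91.172*5.7438 / ((4*pi)^2 * 7.5618e-10) = 6.197249e+18
R_max = 6.197249e+18^0.25 = 49894 m

49894 m


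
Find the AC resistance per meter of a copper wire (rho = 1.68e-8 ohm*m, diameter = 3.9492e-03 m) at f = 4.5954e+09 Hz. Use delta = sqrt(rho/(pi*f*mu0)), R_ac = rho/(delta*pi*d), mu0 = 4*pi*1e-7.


delta = sqrt(1.68e-8 / (pi * 4.5954e+09 * 4*pi*1e-7)) = 9.623058e-07 m
R_ac = 1.68e-8 / (9.623058e-07 * pi * 3.9492e-03) = 1.407 ohm/m

1.407 ohm/m


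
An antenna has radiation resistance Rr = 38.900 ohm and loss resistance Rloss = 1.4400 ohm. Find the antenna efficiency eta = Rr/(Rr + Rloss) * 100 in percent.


eta = 38.900 / (38.900 + 1.4400) * 100 = 96.43%

96.43%


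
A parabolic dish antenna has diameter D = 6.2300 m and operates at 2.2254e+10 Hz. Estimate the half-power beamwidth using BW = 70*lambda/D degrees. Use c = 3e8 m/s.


lambda = c / f = 3.0000e+08 / 2.2254e+10 = 0.01348072 m
BW = 70 * 0.01348072 / 6.2300 = 0.1515 deg

0.1515 deg


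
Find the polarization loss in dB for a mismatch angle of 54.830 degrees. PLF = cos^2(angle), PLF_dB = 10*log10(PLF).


PLF_linear = cos^2(54.830 deg) = 0.3317810
PLF_dB = 10 * log10(0.3317810) = -4.791 dB

-4.791 dB


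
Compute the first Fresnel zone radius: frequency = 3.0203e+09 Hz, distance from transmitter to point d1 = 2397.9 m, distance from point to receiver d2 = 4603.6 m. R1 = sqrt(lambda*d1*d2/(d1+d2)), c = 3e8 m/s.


lambda = c / f = 3.0000e+08 / 3.0203e+09 = 0.09932788 m
R1 = sqrt(0.09932788 * 2397.9 * 4603.6 / (2397.9 + 4603.6)) = 12.51 m

12.51 m


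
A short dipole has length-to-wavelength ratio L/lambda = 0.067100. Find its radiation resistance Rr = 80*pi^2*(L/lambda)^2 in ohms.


Rr = 80 * pi^2 * (0.067100)^2 = 80 * 9.869604 * 4.502410e-03 = 3.555 ohm

3.555 ohm


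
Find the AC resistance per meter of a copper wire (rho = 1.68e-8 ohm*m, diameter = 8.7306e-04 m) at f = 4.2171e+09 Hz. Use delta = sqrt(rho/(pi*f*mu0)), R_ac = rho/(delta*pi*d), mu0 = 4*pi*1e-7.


delta = sqrt(1.68e-8 / (pi * 4.2171e+09 * 4*pi*1e-7)) = 1.004541e-06 m
R_ac = 1.68e-8 / (1.004541e-06 * pi * 8.7306e-04) = 6.097 ohm/m

6.097 ohm/m


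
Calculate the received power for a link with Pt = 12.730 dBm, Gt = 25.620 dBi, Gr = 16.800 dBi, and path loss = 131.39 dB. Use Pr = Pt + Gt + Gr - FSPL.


Pr = 12.730 + 25.620 + 16.800 - 131.39 = -76.24 dBm

-76.24 dBm


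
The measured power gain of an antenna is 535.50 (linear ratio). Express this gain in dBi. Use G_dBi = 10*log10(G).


G_dBi = 10 * log10(535.50) = 27.29 dBi

27.29 dBi


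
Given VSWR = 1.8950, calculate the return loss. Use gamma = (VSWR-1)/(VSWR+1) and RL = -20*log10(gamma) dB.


gamma = (1.8950 - 1) / (1.8950 + 1) = 0.3091537
RL = -20 * log10(0.3091537) = 10.20 dB

10.20 dB


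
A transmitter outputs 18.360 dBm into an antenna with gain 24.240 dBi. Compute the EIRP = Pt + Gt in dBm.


EIRP = Pt + Gt = 18.360 + 24.240 = 42.60 dBm

42.60 dBm


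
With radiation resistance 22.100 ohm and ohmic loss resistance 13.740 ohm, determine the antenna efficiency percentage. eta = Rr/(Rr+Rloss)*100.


eta = 22.100 / (22.100 + 13.740) * 100 = 61.66%

61.66%


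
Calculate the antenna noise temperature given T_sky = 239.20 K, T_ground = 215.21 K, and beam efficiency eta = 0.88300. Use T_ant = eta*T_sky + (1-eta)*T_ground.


T_ant = 0.88300 * 239.20 + (1 - 0.88300) * 215.21 = 236.4 K

236.4 K


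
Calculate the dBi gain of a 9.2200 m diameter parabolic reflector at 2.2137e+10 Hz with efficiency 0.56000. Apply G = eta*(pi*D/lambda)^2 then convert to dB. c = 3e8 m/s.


lambda = c / f = 3.0000e+08 / 2.2137e+10 = 0.01355197 m
G_linear = 0.56000 * (pi * 9.2200 / 0.01355197)^2 = 2.558260e+06
G_dBi = 10 * log10(2.558260e+06) = 64.08 dBi

64.08 dBi


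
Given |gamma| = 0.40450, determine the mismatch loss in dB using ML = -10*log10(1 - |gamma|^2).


ML = -10 * log10(1 - 0.40450^2) = -10 * log10(0.83637975) = 0.7760 dB

0.7760 dB


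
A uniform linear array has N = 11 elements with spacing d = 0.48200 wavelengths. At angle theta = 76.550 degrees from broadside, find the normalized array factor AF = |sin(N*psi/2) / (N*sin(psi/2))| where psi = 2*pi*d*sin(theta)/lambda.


psi = 2*pi*0.48200*sin(76.550 deg) = 2.945434 rad
AF = |sin(11*2.945434/2) / (11*sin(2.945434/2))| = 0.04315

0.04315


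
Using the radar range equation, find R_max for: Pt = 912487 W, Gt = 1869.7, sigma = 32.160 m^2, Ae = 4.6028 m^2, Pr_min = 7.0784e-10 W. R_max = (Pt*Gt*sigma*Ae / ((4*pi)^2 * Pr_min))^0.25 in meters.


R^4 = 912487*1869.7*32.160*4.6028 / ((4*pi)^2 * 7.0784e-10) = 2.259342e+18
R_max = 2.259342e+18^0.25 = 38770 m

38770 m


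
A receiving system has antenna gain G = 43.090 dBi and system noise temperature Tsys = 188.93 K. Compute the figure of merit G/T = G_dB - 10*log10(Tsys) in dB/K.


G/T = 43.090 - 10*log10(188.93) = 43.090 - 22.76301 = 20.33 dB/K

20.33 dB/K


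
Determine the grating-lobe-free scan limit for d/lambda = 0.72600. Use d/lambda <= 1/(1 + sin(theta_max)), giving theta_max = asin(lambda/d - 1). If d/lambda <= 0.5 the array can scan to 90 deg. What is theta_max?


lambda/d - 1 = 1/0.72600 - 1 = 0.3774105
theta_max = asin(0.3774105) = 22.17 deg

22.17 deg


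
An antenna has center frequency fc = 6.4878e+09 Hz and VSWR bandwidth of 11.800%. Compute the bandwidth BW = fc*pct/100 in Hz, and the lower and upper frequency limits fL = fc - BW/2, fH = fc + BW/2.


BW = 6.4878e+09 * 11.800/100 = 7.655604e+08 Hz
fL = 6.4878e+09 - 7.655604e+08/2 = 6.105e+09 Hz
fH = 6.4878e+09 + 7.655604e+08/2 = 6.871e+09 Hz

BW=7.656e+08 Hz, fL=6.105e+09 Hz, fH=6.871e+09 Hz


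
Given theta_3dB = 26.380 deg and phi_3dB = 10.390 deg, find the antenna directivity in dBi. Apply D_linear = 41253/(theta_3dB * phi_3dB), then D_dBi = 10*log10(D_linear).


D_linear = 41253 / (26.380 * 10.390) = 150.5099
D_dBi = 10 * log10(150.5099) = 21.78 dBi

21.78 dBi


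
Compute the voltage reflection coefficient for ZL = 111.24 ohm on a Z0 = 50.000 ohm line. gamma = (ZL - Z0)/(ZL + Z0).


gamma = (111.24 - 50.000) / (111.24 + 50.000) = 0.3798

0.3798


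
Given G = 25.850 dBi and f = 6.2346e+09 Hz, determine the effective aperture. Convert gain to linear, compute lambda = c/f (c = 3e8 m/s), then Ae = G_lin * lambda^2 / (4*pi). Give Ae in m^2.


lambda = c / f = 3.0000e+08 / 6.2346e+09 = 0.04811856 m
G_linear = 10^(25.850/10) = 384.5918
Ae = G_linear * lambda^2 / (4*pi) = 384.5918 * 0.04811856^2 / (4*pi) = 0.07086 m^2

0.07086 m^2


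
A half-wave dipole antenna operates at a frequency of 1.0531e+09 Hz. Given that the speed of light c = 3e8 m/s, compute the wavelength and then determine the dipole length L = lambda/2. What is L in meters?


lambda = c / f = 3.0000e+08 / 1.0531e+09 = 0.2848732 m
L = lambda / 2 = 0.2848732 / 2 = 0.1424 m

0.1424 m


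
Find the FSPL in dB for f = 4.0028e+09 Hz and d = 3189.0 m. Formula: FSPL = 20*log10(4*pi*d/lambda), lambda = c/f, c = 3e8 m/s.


lambda = c / f = 3.0000e+08 / 4.0028e+09 = 0.07494754 m
FSPL = 20 * log10(4*pi*3189.0/0.07494754) = 114.6 dB

114.6 dB


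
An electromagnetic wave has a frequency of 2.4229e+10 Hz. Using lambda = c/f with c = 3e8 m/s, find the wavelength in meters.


lambda = c / f = 3.0000e+08 / 2.4229e+10 = 0.01238 m

0.01238 m


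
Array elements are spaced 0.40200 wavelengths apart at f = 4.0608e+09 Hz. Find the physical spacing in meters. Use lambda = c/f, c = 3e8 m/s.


lambda = c / f = 3.0000e+08 / 4.0608e+09 = 0.07387707 m
d = 0.40200 * 0.07387707 = 0.02970 m

0.02970 m


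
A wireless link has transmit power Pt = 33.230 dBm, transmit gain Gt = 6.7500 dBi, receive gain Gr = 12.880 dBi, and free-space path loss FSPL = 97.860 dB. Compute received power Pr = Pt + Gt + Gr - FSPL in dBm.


Pr = 33.230 + 6.7500 + 12.880 - 97.860 = -45.00 dBm

-45.00 dBm


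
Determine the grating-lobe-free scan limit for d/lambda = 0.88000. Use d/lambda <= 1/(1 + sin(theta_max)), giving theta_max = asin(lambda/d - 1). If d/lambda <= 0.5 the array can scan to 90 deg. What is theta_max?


lambda/d - 1 = 1/0.88000 - 1 = 0.1363636
theta_max = asin(0.1363636) = 7.837 deg

7.837 deg


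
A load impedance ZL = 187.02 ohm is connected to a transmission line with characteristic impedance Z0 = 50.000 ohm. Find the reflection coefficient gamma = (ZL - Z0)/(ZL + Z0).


gamma = (187.02 - 50.000) / (187.02 + 50.000) = 0.5781

0.5781


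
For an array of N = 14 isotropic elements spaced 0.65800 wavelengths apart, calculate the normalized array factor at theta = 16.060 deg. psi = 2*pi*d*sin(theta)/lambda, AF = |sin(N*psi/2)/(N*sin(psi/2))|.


psi = 2*pi*0.65800*sin(16.060 deg) = 1.143739 rad
AF = |sin(14*1.143739/2) / (14*sin(1.143739/2))| = 0.1305

0.1305


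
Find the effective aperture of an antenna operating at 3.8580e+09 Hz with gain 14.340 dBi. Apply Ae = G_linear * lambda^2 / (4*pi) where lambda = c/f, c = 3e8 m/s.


lambda = c / f = 3.0000e+08 / 3.8580e+09 = 0.07776050 m
G_linear = 10^(14.340/10) = 27.16439
Ae = G_linear * lambda^2 / (4*pi) = 27.16439 * 0.07776050^2 / (4*pi) = 0.01307 m^2

0.01307 m^2


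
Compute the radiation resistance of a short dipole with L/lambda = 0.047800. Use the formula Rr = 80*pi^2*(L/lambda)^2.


Rr = 80 * pi^2 * (0.047800)^2 = 80 * 9.869604 * 2.284840e-03 = 1.804 ohm

1.804 ohm


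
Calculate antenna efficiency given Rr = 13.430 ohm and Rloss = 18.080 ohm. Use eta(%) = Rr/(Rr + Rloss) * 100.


eta = 13.430 / (13.430 + 18.080) * 100 = 42.62%

42.62%


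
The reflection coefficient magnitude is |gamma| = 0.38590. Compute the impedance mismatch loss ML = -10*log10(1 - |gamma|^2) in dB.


ML = -10 * log10(1 - 0.38590^2) = -10 * log10(0.85108119) = 0.7003 dB

0.7003 dB


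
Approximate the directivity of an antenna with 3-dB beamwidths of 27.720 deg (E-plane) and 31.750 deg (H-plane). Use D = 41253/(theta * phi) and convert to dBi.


D_linear = 41253 / (27.720 * 31.750) = 46.87255
D_dBi = 10 * log10(46.87255) = 16.71 dBi

16.71 dBi


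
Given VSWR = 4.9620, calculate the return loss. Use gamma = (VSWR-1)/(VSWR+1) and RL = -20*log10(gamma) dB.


gamma = (4.9620 - 1) / (4.9620 + 1) = 0.6645421
RL = -20 * log10(0.6645421) = 3.550 dB

3.550 dB


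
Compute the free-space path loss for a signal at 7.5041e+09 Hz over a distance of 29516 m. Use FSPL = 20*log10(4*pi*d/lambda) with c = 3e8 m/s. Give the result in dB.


lambda = c / f = 3.0000e+08 / 7.5041e+09 = 0.03997815 m
FSPL = 20 * log10(4*pi*29516/0.03997815) = 139.3 dB

139.3 dB


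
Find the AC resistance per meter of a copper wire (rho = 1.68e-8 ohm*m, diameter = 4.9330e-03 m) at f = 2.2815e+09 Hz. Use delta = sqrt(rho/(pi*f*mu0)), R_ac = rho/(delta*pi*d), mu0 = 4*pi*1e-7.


delta = sqrt(1.68e-8 / (pi * 2.2815e+09 * 4*pi*1e-7)) = 1.365729e-06 m
R_ac = 1.68e-8 / (1.365729e-06 * pi * 4.9330e-03) = 0.7938 ohm/m

0.7938 ohm/m


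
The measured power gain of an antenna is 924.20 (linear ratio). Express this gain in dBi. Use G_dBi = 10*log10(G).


G_dBi = 10 * log10(924.20) = 29.66 dBi

29.66 dBi


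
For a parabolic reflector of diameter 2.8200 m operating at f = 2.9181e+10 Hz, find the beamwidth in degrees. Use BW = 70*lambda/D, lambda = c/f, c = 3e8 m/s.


lambda = c / f = 3.0000e+08 / 2.9181e+10 = 0.01028066 m
BW = 70 * 0.01028066 / 2.8200 = 0.2552 deg

0.2552 deg


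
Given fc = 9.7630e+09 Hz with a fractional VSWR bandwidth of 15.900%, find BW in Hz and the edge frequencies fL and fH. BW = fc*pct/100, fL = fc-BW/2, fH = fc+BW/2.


BW = 9.7630e+09 * 15.900/100 = 1.552317e+09 Hz
fL = 9.7630e+09 - 1.552317e+09/2 = 8.987e+09 Hz
fH = 9.7630e+09 + 1.552317e+09/2 = 1.054e+10 Hz

BW=1.552e+09 Hz, fL=8.987e+09 Hz, fH=1.054e+10 Hz


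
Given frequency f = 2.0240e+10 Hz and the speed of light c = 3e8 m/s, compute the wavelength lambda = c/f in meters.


lambda = c / f = 3.0000e+08 / 2.0240e+10 = 0.01482 m

0.01482 m


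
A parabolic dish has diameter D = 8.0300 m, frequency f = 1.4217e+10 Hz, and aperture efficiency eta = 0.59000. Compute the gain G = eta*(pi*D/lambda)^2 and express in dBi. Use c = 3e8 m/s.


lambda = c / f = 3.0000e+08 / 1.4217e+10 = 0.02110150 m
G_linear = 0.59000 * (pi * 8.0300 / 0.02110150)^2 = 843249.7
G_dBi = 10 * log10(843249.7) = 59.26 dBi

59.26 dBi


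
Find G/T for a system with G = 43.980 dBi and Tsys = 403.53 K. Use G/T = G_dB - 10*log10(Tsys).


G/T = 43.980 - 10*log10(403.53) = 43.980 - 26.05876 = 17.92 dB/K

17.92 dB/K


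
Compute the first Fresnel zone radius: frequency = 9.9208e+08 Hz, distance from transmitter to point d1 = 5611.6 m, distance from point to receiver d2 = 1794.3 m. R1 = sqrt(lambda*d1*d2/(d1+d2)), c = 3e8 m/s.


lambda = c / f = 3.0000e+08 / 9.9208e+08 = 0.3023950 m
R1 = sqrt(0.3023950 * 5611.6 * 1794.3 / (5611.6 + 1794.3)) = 20.28 m

20.28 m


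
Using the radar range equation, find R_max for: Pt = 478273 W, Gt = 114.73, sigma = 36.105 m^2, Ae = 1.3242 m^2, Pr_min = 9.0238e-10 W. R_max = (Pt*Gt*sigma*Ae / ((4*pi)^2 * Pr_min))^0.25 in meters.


R^4 = 478273*114.73*36.105*1.3242 / ((4*pi)^2 * 9.0238e-10) = 1.841046e+16
R_max = 1.841046e+16^0.25 = 11648 m

11648 m


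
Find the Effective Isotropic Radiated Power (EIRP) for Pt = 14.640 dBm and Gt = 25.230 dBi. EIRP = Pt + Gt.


EIRP = Pt + Gt = 14.640 + 25.230 = 39.87 dBm

39.87 dBm


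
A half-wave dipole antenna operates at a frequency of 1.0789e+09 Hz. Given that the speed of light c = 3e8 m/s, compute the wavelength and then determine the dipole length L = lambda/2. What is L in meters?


lambda = c / f = 3.0000e+08 / 1.0789e+09 = 0.2780610 m
L = lambda / 2 = 0.2780610 / 2 = 0.1390 m

0.1390 m


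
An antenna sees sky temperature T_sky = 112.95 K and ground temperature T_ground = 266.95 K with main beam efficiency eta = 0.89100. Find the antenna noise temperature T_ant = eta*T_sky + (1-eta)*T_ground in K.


T_ant = 0.89100 * 112.95 + (1 - 0.89100) * 266.95 = 129.7 K

129.7 K


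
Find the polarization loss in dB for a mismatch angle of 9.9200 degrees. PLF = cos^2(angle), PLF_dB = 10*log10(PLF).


PLF_linear = cos^2(9.9200 deg) = 0.9703220
PLF_dB = 10 * log10(0.9703220) = -0.1308 dB

-0.1308 dB


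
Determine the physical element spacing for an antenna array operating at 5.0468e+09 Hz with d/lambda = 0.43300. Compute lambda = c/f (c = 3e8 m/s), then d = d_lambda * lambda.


lambda = c / f = 3.0000e+08 / 5.0468e+09 = 0.05944361 m
d = 0.43300 * 0.05944361 = 0.02574 m

0.02574 m


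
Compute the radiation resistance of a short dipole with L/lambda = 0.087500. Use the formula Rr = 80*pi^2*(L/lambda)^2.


Rr = 80 * pi^2 * (0.087500)^2 = 80 * 9.869604 * 7.656250e-03 = 6.045 ohm

6.045 ohm


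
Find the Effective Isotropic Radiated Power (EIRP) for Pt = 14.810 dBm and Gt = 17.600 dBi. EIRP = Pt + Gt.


EIRP = Pt + Gt = 14.810 + 17.600 = 32.41 dBm

32.41 dBm


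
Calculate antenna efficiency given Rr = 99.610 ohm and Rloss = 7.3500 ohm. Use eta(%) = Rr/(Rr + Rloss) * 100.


eta = 99.610 / (99.610 + 7.3500) * 100 = 93.13%

93.13%


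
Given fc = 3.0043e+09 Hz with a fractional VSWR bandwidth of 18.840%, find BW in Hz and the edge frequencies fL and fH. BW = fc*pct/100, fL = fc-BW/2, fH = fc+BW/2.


BW = 3.0043e+09 * 18.840/100 = 5.660101e+08 Hz
fL = 3.0043e+09 - 5.660101e+08/2 = 2.721e+09 Hz
fH = 3.0043e+09 + 5.660101e+08/2 = 3.287e+09 Hz

BW=5.660e+08 Hz, fL=2.721e+09 Hz, fH=3.287e+09 Hz


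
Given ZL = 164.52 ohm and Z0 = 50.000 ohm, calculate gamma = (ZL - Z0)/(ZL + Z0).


gamma = (164.52 - 50.000) / (164.52 + 50.000) = 0.5338

0.5338


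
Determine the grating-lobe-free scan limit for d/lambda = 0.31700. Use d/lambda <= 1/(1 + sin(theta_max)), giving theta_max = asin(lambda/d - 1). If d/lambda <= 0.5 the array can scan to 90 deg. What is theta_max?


lambda/d - 1 = 1/0.31700 - 1 = 2.154574 >= 1
d/lambda <= 0.5, so the array can scan to endfire without grating lobes: theta_max = 90 deg

90 deg


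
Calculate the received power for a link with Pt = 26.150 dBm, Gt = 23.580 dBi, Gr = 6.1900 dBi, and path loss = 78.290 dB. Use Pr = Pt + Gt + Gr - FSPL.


Pr = 26.150 + 23.580 + 6.1900 - 78.290 = -22.37 dBm

-22.37 dBm


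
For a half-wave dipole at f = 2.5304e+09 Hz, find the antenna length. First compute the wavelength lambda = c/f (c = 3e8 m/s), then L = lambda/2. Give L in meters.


lambda = c / f = 3.0000e+08 / 2.5304e+09 = 0.1185583 m
L = lambda / 2 = 0.1185583 / 2 = 0.05928 m

0.05928 m


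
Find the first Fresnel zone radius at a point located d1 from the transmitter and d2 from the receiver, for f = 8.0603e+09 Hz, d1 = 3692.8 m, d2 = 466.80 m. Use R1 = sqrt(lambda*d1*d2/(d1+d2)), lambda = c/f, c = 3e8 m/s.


lambda = c / f = 3.0000e+08 / 8.0603e+09 = 0.03721946 m
R1 = sqrt(0.03721946 * 3692.8 * 466.80 / (3692.8 + 466.80)) = 3.927 m

3.927 m


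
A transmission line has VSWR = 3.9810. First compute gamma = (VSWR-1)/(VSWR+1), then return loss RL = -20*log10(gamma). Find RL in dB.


gamma = (3.9810 - 1) / (3.9810 + 1) = 0.5984742
RL = -20 * log10(0.5984742) = 4.459 dB

4.459 dB


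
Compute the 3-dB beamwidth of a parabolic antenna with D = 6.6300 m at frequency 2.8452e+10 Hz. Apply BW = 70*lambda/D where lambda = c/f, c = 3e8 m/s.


lambda = c / f = 3.0000e+08 / 2.8452e+10 = 0.01054407 m
BW = 70 * 0.01054407 / 6.6300 = 0.1113 deg

0.1113 deg


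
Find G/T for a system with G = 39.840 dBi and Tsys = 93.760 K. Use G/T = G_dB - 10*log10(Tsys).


G/T = 39.840 - 10*log10(93.760) = 39.840 - 19.72018 = 20.12 dB/K

20.12 dB/K


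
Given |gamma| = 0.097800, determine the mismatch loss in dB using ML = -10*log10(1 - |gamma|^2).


ML = -10 * log10(1 - 0.097800^2) = -10 * log10(0.99043516) = 0.04174 dB

0.04174 dB


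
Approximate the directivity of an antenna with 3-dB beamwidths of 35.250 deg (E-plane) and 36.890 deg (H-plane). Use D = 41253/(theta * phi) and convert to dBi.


D_linear = 41253 / (35.250 * 36.890) = 31.72399
D_dBi = 10 * log10(31.72399) = 15.01 dBi

15.01 dBi


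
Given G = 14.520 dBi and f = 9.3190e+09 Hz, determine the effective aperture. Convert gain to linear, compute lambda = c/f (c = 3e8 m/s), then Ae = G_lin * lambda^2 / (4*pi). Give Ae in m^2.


lambda = c / f = 3.0000e+08 / 9.3190e+09 = 0.03219230 m
G_linear = 10^(14.520/10) = 28.31392
Ae = G_linear * lambda^2 / (4*pi) = 28.31392 * 0.03219230^2 / (4*pi) = 2.335e-03 m^2

2.335e-03 m^2


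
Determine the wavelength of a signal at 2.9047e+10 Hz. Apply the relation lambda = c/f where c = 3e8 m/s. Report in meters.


lambda = c / f = 3.0000e+08 / 2.9047e+10 = 0.01033 m

0.01033 m


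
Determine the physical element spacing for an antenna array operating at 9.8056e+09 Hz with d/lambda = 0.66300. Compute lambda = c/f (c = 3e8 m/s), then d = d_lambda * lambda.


lambda = c / f = 3.0000e+08 / 9.8056e+09 = 0.03059476 m
d = 0.66300 * 0.03059476 = 0.02028 m

0.02028 m


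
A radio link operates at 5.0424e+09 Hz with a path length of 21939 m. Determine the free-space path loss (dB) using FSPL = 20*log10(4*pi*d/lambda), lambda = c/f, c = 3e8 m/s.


lambda = c / f = 3.0000e+08 / 5.0424e+09 = 0.05949548 m
FSPL = 20 * log10(4*pi*21939/0.05949548) = 133.3 dB

133.3 dB
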